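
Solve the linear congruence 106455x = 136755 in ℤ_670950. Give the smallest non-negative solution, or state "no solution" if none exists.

First find gcd(106455, 670950):
670950 = 6*106455 + 32220
106455 = 3*32220 + 9795
32220 = 3*9795 + 2835
9795 = 3*2835 + 1290
2835 = 2*1290 + 255
1290 = 5*255 + 15
255 = 17*15 + 0
gcd = 15 and 15 | 136755, so solutions exist. Divide through by 15: 7097x ≡ 9117 (mod 44730).
Now find 7097⁻¹ mod 44730:
44730 = 6×7097 + 2148
7097 = 3×2148 + 653
2148 = 3×653 + 189
653 = 3×189 + 86
189 = 2×86 + 17
86 = 5×17 + 1
17 = 17×1 + 0
Back-substitute:
1 = 86 − 5·17
1 = −5·189 + 11·86
1 = 11·653 − 38·189
1 = −38·2148 + 125·653
1 = 125·7097 − 413·2148
1 = −413·44730 + 2603·7097
So 7097⁻¹ ≡ 2603 (mod 44730).
Then x ≡ 2603·9117 ≡ 24651 (mod 44730); the smallest non-negative solution is x = 24651.

24651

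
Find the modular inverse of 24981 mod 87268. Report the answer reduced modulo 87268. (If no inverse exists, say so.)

gcd(87268, 24981) by repeated division:
87268 = 3·24981 + 12325
24981 = 2·12325 + 331
12325 = 37·331 + 78
331 = 4·78 + 19
78 = 4·19 + 2
19 = 9·2 + 1
2 = 2·1 + 0
The gcd is 1. Working backward:
1 = 19 − 9·2
1 = −9·78 + 37·19
1 = 37·331 − 157·78
1 = −157·12325 + 5846·331
1 = 5846·24981 − 11849·12325
1 = −11849·87268 + 41393·24981
So 24981·41393 ≡ 1 (mod 87268).

41393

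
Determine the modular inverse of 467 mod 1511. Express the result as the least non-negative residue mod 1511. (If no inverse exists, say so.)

gcd(1511, 467) by repeated division:
1511 = 3*467 + 110
467 = 4*110 + 27
110 = 4*27 + 2
27 = 13*2 + 1
2 = 2*1 + 0
gcd = 1, so the inverse exists. Back-substitute:
1 = 27 − 13·2
1 = −13·110 + 53·27
1 = 53·467 − 225·110
1 = −225·1511 + 728·467
So 467·728 ≡ 1 (mod 1511).

728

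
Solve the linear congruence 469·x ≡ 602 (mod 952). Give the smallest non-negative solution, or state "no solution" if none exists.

First find gcd(469, 952):
952 = 2·469 + 14
469 = 33·14 + 7
14 = 2·7 + 0
gcd = 7 and 7 | 602, so solutions exist. Divide through by 7: 67x ≡ 86 (mod 136).
Now find 67⁻¹ mod 136:
136 = 2·67 + 2
67 = 33·2 + 1
2 = 2·1 + 0
Back-substitute:
1 = 67 − 33·2
1 = −33·136 + 67·67
So 67⁻¹ ≡ 67 (mod 136).
Then x ≡ 67·86 ≡ 50 (mod 136); the smallest non-negative solution is x = 50.

50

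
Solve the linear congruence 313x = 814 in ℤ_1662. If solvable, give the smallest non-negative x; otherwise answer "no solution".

First find gcd(313, 1662):
1662 = 5*313 + 97
313 = 3*97 + 22
97 = 4*22 + 9
22 = 2*9 + 4
9 = 2*4 + 1
4 = 4*1 + 0
gcd = 1, so a unique solution mod 1662 exists.
Back-substitute for the Bézout coefficients:
1 = 9 − 2·4
1 = −2·22 + 5·9
1 = 5·97 − 22·22
1 = −22·313 + 71·97
1 = 71·1662 − 377·313
So 313·(-377) ≡ 1 (mod 1662), giving 313⁻¹ ≡ 1285.
x ≡ 313⁻¹·814 ≡ 1285·814 ≡ 592 (mod 1662).

592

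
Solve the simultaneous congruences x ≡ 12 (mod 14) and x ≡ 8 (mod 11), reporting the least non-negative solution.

96

Write x = 12 + 14·k. Then 14·k ≡ 8 − 12 ≡ 7 (mod 11).
Need 14⁻¹ mod 11. Extended Euclid on (11, 3):
11 = 3×3 + 2
3 = 1×2 + 1
2 = 2×1 + 0
Back-substitute:
1 = 3 − 2
1 = −11 + 4·3
14⁻¹ ≡ 4 (mod 11), so k ≡ 4·7 ≡ 6 (mod 11).
x = 12 + 14·6 = 96.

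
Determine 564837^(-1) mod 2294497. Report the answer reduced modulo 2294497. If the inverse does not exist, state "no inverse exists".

645415

Extended Euclidean algorithm:
2294497 = 4*564837 + 35149
564837 = 16*35149 + 2453
35149 = 14*2453 + 807
2453 = 3*807 + 32
807 = 25*32 + 7
32 = 4*7 + 4
7 = 1*4 + 3
4 = 1*3 + 1
3 = 3*1 + 0
Since gcd(564837, 2294497) = 1, back-substitute to write 1 as a combination:
1 = 4 − 3
1 = −7 + 2·4
1 = 2·32 − 9·7
1 = −9·807 + 227·32
1 = 227·2453 − 690·807
1 = −690·35149 + 9887·2453
1 = 9887·564837 − 158882·35149
1 = −158882·2294497 + 645415·564837
So 564837·645415 ≡ 1 (mod 2294497).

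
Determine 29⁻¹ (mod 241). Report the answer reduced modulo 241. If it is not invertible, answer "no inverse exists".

133

Extended Euclidean algorithm:
241 = 8×29 + 9
29 = 3×9 + 2
9 = 4×2 + 1
2 = 2×1 + 0
The gcd is 1. Working backward:
1 = 9 − 4·2
1 = −4·29 + 13·9
1 = 13·241 − 108·29
Thus 29·(-108) ≡ 1 (mod 241); reducing, -108 mod 241 = 133.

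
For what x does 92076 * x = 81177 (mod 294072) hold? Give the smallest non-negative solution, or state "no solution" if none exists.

gcd(92076, 294072):
294072 = 3*92076 + 17844
92076 = 5*17844 + 2856
17844 = 6*2856 + 708
2856 = 4*708 + 24
708 = 29*24 + 12
24 = 2*12 + 0
gcd = 12, but 12 ∤ 81177, so the congruence has no solution.

no solution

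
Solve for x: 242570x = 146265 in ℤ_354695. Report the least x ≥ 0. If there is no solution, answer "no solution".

22386

First find gcd(242570, 354695):
354695 = 1·242570 + 112125
242570 = 2·112125 + 18320
112125 = 6·18320 + 2205
18320 = 8·2205 + 680
2205 = 3·680 + 165
680 = 4·165 + 20
165 = 8·20 + 5
20 = 4·5 + 0
gcd = 5 and 5 | 146265, so solutions exist. Divide through by 5: 48514x ≡ 29253 (mod 70939).
Now find 48514⁻¹ mod 70939:
70939 = 1·48514 + 22425
48514 = 2·22425 + 3664
22425 = 6·3664 + 441
3664 = 8·441 + 136
441 = 3·136 + 33
136 = 4·33 + 4
33 = 8·4 + 1
4 = 4·1 + 0
Back-substitute:
1 = 33 − 8·4
1 = −8·136 + 33·33
1 = 33·441 − 107·136
1 = −107·3664 + 889·441
1 = 889·22425 − 5441·3664
1 = −5441·48514 + 11771·22425
1 = 11771·70939 − 17212·48514
So 48514·(-17212) ≡ 1 (mod 70939), i.e. 48514⁻¹ ≡ 53727.
Then x ≡ 53727·29253 ≡ 22386 (mod 70939); the smallest non-negative solution is x = 22386.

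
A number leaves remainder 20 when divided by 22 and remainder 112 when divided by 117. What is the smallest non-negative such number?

Write x = 20 + 22·k. Then 22·k ≡ 112 − 20 ≡ 92 (mod 117).
Need 22⁻¹ mod 117. Extended Euclid on (117, 22):
117 = 5·22 + 7
22 = 3·7 + 1
7 = 7·1 + 0
Back-substitute:
1 = 22 − 3·7
1 = −3·117 + 16·22
22⁻¹ ≡ 16 (mod 117), so k ≡ 16·92 ≡ 68 (mod 117).
x = 20 + 22·68 = 1516.

1516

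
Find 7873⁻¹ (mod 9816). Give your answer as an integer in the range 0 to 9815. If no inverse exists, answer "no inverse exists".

Extended Euclidean algorithm:
9816 = 1×7873 + 1943
7873 = 4×1943 + 101
1943 = 19×101 + 24
101 = 4×24 + 5
24 = 4×5 + 4
5 = 1×4 + 1
4 = 4×1 + 0
The gcd is 1. Working backward:
1 = 5 − 4
1 = −24 + 5·5
1 = 5·101 − 21·24
1 = −21·1943 + 404·101
1 = 404·7873 − 1637·1943
1 = −1637·9816 + 2041·7873
So 7873·2041 ≡ 1 (mod 9816).

2041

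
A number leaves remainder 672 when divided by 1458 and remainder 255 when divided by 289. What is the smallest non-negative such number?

Write x = 672 + 1458·k. Then 1458·k ≡ 255 − 672 ≡ 161 (mod 289).
Need 1458⁻¹ mod 289. Extended Euclid on (289, 13):
289 = 22*13 + 3
13 = 4*3 + 1
3 = 3*1 + 0
Back-substitute:
1 = 13 − 4·3
1 = −4·289 + 89·13
1458⁻¹ ≡ 89 (mod 289), so k ≡ 89·161 ≡ 168 (mod 289).
x = 672 + 1458·168 = 245616.

245616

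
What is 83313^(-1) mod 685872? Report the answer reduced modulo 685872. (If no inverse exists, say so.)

no inverse exists

Euclidean algorithm on 685872, 83313:
685872 = 8·83313 + 19368
83313 = 4·19368 + 5841
19368 = 3·5841 + 1845
5841 = 3·1845 + 306
1845 = 6·306 + 9
306 = 34·9 + 0
The gcd is 9, not 1, hence no inverse exists.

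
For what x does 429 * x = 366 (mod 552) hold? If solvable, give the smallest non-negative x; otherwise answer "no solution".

First find gcd(429, 552):
552 = 1×429 + 123
429 = 3×123 + 60
123 = 2×60 + 3
60 = 20×3 + 0
gcd = 3 and 3 | 366, so solutions exist. Divide through by 3: 143x ≡ 122 (mod 184).
Now find 143⁻¹ mod 184:
184 = 1×143 + 41
143 = 3×41 + 20
41 = 2×20 + 1
20 = 20×1 + 0
Back-substitute:
1 = 41 − 2·20
1 = −2·143 + 7·41
1 = 7·184 − 9·143
So 143·(-9) ≡ 1 (mod 184), i.e. 143⁻¹ ≡ 175.
Then x ≡ 175·122 ≡ 6 (mod 184); the smallest non-negative solution is x = 6.

6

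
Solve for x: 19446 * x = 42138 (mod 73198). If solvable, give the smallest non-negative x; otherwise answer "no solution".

2814

First find gcd(19446, 73198):
73198 = 3·19446 + 14860
19446 = 1·14860 + 4586
14860 = 3·4586 + 1102
4586 = 4·1102 + 178
1102 = 6·178 + 34
178 = 5·34 + 8
34 = 4·8 + 2
8 = 4·2 + 0
gcd = 2 and 2 | 42138, so solutions exist. Divide through by 2: 9723x ≡ 21069 (mod 36599).
Now find 9723⁻¹ mod 36599:
36599 = 3*9723 + 7430
9723 = 1*7430 + 2293
7430 = 3*2293 + 551
2293 = 4*551 + 89
551 = 6*89 + 17
89 = 5*17 + 4
17 = 4*4 + 1
4 = 4*1 + 0
Back-substitute:
1 = 17 − 4·4
1 = −4·89 + 21·17
1 = 21·551 − 130·89
1 = −130·2293 + 541·551
1 = 541·7430 − 1753·2293
1 = −1753·9723 + 2294·7430
1 = 2294·36599 − 8635·9723
So 9723·(-8635) ≡ 1 (mod 36599), i.e. 9723⁻¹ ≡ 27964.
Then x ≡ 27964·21069 ≡ 2814 (mod 36599); the smallest non-negative solution is x = 2814.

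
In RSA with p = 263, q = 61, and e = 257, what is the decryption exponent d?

15353

φ(n) = (p−1)(q−1) = 262·60 = 15720.
Need d with 257·d ≡ 1 (mod 15720). Apply the extended Euclidean algorithm:
15720 = 61*257 + 43
257 = 5*43 + 42
43 = 1*42 + 1
42 = 42*1 + 0
Back-substitute:
1 = 43 − 42
1 = −257 + 6·43
1 = 6·15720 − 367·257
So 257·(-367) ≡ 1 (mod 15720), hence d ≡ -367 ≡ 15353 (mod 15720).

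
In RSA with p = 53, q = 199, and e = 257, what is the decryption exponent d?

φ(n) = (p−1)(q−1) = 52·198 = 10296.
Need d with 257·d ≡ 1 (mod 10296). Apply the extended Euclidean algorithm:
10296 = 40*257 + 16
257 = 16*16 + 1
16 = 16*1 + 0
Back-substitute:
1 = 257 − 16·16
1 = −16·10296 + 641·257
So 257·641 ≡ 1 (mod 10296), hence d = 641.

641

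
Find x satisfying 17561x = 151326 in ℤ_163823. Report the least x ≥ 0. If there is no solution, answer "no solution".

First find gcd(17561, 163823):
163823 = 9×17561 + 5774
17561 = 3×5774 + 239
5774 = 24×239 + 38
239 = 6×38 + 11
38 = 3×11 + 5
11 = 2×5 + 1
5 = 5×1 + 0
gcd = 1, so a unique solution mod 163823 exists.
Back-substitute for the Bézout coefficients:
1 = 11 − 2·5
1 = −2·38 + 7·11
1 = 7·239 − 44·38
1 = −44·5774 + 1063·239
1 = 1063·17561 − 3233·5774
1 = −3233·163823 + 30160·17561
So 17561·(30160) ≡ 1 (mod 163823), giving 17561⁻¹ ≡ 30160.
x ≡ 17561⁻¹·151326 ≡ 30160·151326 ≡ 47203 (mod 163823).

47203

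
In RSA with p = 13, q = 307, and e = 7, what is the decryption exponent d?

φ(n) = (p−1)(q−1) = 12·306 = 3672.
Need d with 7·d ≡ 1 (mod 3672). Apply the extended Euclidean algorithm:
3672 = 524×7 + 4
7 = 1×4 + 3
4 = 1×3 + 1
3 = 3×1 + 0
Back-substitute:
1 = 4 − 3
1 = −7 + 2·4
1 = 2·3672 − 1049·7
So 7·(-1049) ≡ 1 (mod 3672), hence d ≡ -1049 ≡ 2623 (mod 3672).

2623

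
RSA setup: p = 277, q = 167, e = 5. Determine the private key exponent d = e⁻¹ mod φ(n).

36653

φ(n) = (p−1)(q−1) = 276·166 = 45816.
Need d with 5·d ≡ 1 (mod 45816). Apply the extended Euclidean algorithm:
45816 = 9163×5 + 1
5 = 5×1 + 0
Back-substitute:
1 = 45816 − 9163·5
So 5·(-9163) ≡ 1 (mod 45816), hence d ≡ -9163 ≡ 36653 (mod 45816).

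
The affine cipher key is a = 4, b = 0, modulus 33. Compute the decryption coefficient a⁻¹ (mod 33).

25

Run Euclid on (33, 4):
33 = 8×4 + 1
4 = 4×1 + 0
Since gcd(4, 33) = 1, back-substitute to write 1 as a combination:
1 = 33 − 8·4
Hence 4⁻¹ ≡ -8 ≡ 25 (mod 33).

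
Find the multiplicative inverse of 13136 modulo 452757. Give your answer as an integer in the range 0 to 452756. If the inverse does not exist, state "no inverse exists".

136868

Run Euclid on (452757, 13136):
452757 = 34×13136 + 6133
13136 = 2×6133 + 870
6133 = 7×870 + 43
870 = 20×43 + 10
43 = 4×10 + 3
10 = 3×3 + 1
3 = 3×1 + 0
gcd = 1, so the inverse exists. Back-substitute:
1 = 10 − 3·3
1 = −3·43 + 13·10
1 = 13·870 − 263·43
1 = −263·6133 + 1854·870
1 = 1854·13136 − 3971·6133
1 = −3971·452757 + 136868·13136
So 13136·136868 ≡ 1 (mod 452757).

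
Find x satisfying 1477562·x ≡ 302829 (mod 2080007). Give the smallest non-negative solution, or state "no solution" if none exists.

First find gcd(1477562, 2080007):
2080007 = 1×1477562 + 602445
1477562 = 2×602445 + 272672
602445 = 2×272672 + 57101
272672 = 4×57101 + 44268
57101 = 1×44268 + 12833
44268 = 3×12833 + 5769
12833 = 2×5769 + 1295
5769 = 4×1295 + 589
1295 = 2×589 + 117
589 = 5×117 + 4
117 = 29×4 + 1
4 = 4×1 + 0
gcd = 1, so a unique solution mod 2080007 exists.
Back-substitute for the Bézout coefficients:
1 = 117 − 29·4
1 = −29·589 + 146·117
1 = 146·1295 − 321·589
1 = −321·5769 + 1430·1295
1 = 1430·12833 − 3181·5769
1 = −3181·44268 + 10973·12833
1 = 10973·57101 − 14154·44268
1 = −14154·272672 + 67589·57101
1 = 67589·602445 − 149332·272672
1 = −149332·1477562 + 366253·602445
1 = 366253·2080007 − 515585·1477562
So 1477562·(-515585) ≡ 1 (mod 2080007), giving 1477562⁻¹ ≡ 1564422.
x ≡ 1477562⁻¹·302829 ≡ 1564422·302829 ≡ 1635490 (mod 2080007).

1635490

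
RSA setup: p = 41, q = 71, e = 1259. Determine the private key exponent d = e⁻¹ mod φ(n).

φ(n) = (p−1)(q−1) = 40·70 = 2800.
Need d with 1259·d ≡ 1 (mod 2800). Apply the extended Euclidean algorithm:
2800 = 2·1259 + 282
1259 = 4·282 + 131
282 = 2·131 + 20
131 = 6·20 + 11
20 = 1·11 + 9
11 = 1·9 + 2
9 = 4·2 + 1
2 = 2·1 + 0
Back-substitute:
1 = 9 − 4·2
1 = −4·11 + 5·9
1 = 5·20 − 9·11
1 = −9·131 + 59·20
1 = 59·282 − 127·131
1 = −127·1259 + 567·282
1 = 567·2800 − 1261·1259
So 1259·(-1261) ≡ 1 (mod 2800), hence d ≡ -1261 ≡ 1539 (mod 2800).

1539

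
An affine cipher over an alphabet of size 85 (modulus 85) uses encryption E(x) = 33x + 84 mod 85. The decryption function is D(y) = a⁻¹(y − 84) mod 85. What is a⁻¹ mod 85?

Apply the Euclidean algorithm to 85 and 33:
85 = 2×33 + 19
33 = 1×19 + 14
19 = 1×14 + 5
14 = 2×5 + 4
5 = 1×4 + 1
4 = 4×1 + 0
The gcd is 1. Working backward:
1 = 5 − 4
1 = −14 + 3·5
1 = 3·19 − 4·14
1 = −4·33 + 7·19
1 = 7·85 − 18·33
Hence 33⁻¹ ≡ -18 ≡ 67 (mod 85).

67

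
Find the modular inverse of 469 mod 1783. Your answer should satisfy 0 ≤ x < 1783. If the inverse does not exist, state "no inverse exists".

441

Run Euclid on (1783, 469):
1783 = 3×469 + 376
469 = 1×376 + 93
376 = 4×93 + 4
93 = 23×4 + 1
4 = 4×1 + 0
gcd = 1, so the inverse exists. Back-substitute:
1 = 93 − 23·4
1 = −23·376 + 93·93
1 = 93·469 − 116·376
1 = −116·1783 + 441·469
So 469·441 ≡ 1 (mod 1783).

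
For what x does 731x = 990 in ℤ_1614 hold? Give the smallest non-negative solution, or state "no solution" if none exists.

First find gcd(731, 1614):
1614 = 2*731 + 152
731 = 4*152 + 123
152 = 1*123 + 29
123 = 4*29 + 7
29 = 4*7 + 1
7 = 7*1 + 0
gcd = 1, so a unique solution mod 1614 exists.
Back-substitute for the Bézout coefficients:
1 = 29 − 4·7
1 = −4·123 + 17·29
1 = 17·152 − 21·123
1 = −21·731 + 101·152
1 = 101·1614 − 223·731
So 731·(-223) ≡ 1 (mod 1614), giving 731⁻¹ ≡ 1391.
x ≡ 731⁻¹·990 ≡ 1391·990 ≡ 348 (mod 1614).

348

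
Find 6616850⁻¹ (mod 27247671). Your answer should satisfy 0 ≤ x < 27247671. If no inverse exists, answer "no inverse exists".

gcd(27247671, 6616850) by repeated division:
27247671 = 4·6616850 + 780271
6616850 = 8·780271 + 374682
780271 = 2·374682 + 30907
374682 = 12·30907 + 3798
30907 = 8·3798 + 523
3798 = 7·523 + 137
523 = 3·137 + 112
137 = 1·112 + 25
112 = 4·25 + 12
25 = 2·12 + 1
12 = 12·1 + 0
gcd = 1, so the inverse exists. Back-substitute:
1 = 25 − 2·12
1 = −2·112 + 9·25
1 = 9·137 − 11·112
1 = −11·523 + 42·137
1 = 42·3798 − 305·523
1 = −305·30907 + 2482·3798
1 = 2482·374682 − 30089·30907
1 = −30089·780271 + 62660·374682
1 = 62660·6616850 − 531369·780271
1 = −531369·27247671 + 2188136·6616850
So 6616850·2188136 ≡ 1 (mod 27247671).

2188136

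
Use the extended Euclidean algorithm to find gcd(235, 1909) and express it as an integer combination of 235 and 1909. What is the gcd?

1

Euclidean algorithm:
1909 = 8*235 + 29
235 = 8*29 + 3
29 = 9*3 + 2
3 = 1*2 + 1
2 = 2*1 + 0
gcd(235, 1909) = 1.
Working backward:
1 = 3 − 2
1 = −29 + 10·3
1 = 10·235 − 81·29
1 = −81·1909 + 658·235
So 1 = (-81)·1909 + (658)·235.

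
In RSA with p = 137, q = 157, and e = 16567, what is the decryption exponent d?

14503

φ(n) = (p−1)(q−1) = 136·156 = 21216.
Need d with 16567·d ≡ 1 (mod 21216). Apply the extended Euclidean algorithm:
21216 = 1×16567 + 4649
16567 = 3×4649 + 2620
4649 = 1×2620 + 2029
2620 = 1×2029 + 591
2029 = 3×591 + 256
591 = 2×256 + 79
256 = 3×79 + 19
79 = 4×19 + 3
19 = 6×3 + 1
3 = 3×1 + 0
Back-substitute:
1 = 19 − 6·3
1 = −6·79 + 25·19
1 = 25·256 − 81·79
1 = −81·591 + 187·256
1 = 187·2029 − 642·591
1 = −642·2620 + 829·2029
1 = 829·4649 − 1471·2620
1 = −1471·16567 + 5242·4649
1 = 5242·21216 − 6713·16567
So 16567·(-6713) ≡ 1 (mod 21216), hence d ≡ -6713 ≡ 14503 (mod 21216).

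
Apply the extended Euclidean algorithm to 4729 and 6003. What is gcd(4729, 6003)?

Apply Euclid's algorithm to 6003 and 4729:
6003 = 1*4729 + 1274
4729 = 3*1274 + 907
1274 = 1*907 + 367
907 = 2*367 + 173
367 = 2*173 + 21
173 = 8*21 + 5
21 = 4*5 + 1
5 = 5*1 + 0
gcd(4729, 6003) = 1.
Express as a combination:
1 = 21 − 4·5
1 = −4·173 + 33·21
1 = 33·367 − 70·173
1 = −70·907 + 173·367
1 = 173·1274 − 243·907
1 = −243·4729 + 902·1274
1 = 902·6003 − 1145·4729
So 1 = (902)·6003 + (-1145)·4729.

1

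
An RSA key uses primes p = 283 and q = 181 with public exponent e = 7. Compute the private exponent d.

14503

φ(n) = (p−1)(q−1) = 282·180 = 50760.
Need d with 7·d ≡ 1 (mod 50760). Apply the extended Euclidean algorithm:
50760 = 7251×7 + 3
7 = 2×3 + 1
3 = 3×1 + 0
Back-substitute:
1 = 7 − 2·3
1 = −2·50760 + 14503·7
So 7·14503 ≡ 1 (mod 50760), hence d = 14503.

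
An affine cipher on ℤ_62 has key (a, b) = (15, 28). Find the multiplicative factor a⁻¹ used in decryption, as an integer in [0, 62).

Run Euclid on (62, 15):
62 = 4×15 + 2
15 = 7×2 + 1
2 = 2×1 + 0
The gcd is 1. Working backward:
1 = 15 − 7·2
1 = −7·62 + 29·15
So 15·29 ≡ 1 (mod 62).

29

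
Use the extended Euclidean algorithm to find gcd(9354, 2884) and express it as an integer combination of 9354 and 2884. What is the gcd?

2

Apply Euclid's algorithm to 9354 and 2884:
9354 = 3·2884 + 702
2884 = 4·702 + 76
702 = 9·76 + 18
76 = 4·18 + 4
18 = 4·4 + 2
4 = 2·2 + 0
gcd(9354, 2884) = 2.
Working backward:
2 = 18 − 4·4
2 = −4·76 + 17·18
2 = 17·702 − 157·76
2 = −157·2884 + 645·702
2 = 645·9354 − 2092·2884
So 2 = (645)·9354 + (-2092)·2884.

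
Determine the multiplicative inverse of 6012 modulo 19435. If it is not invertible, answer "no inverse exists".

13128

Run Euclid on (19435, 6012):
19435 = 3*6012 + 1399
6012 = 4*1399 + 416
1399 = 3*416 + 151
416 = 2*151 + 114
151 = 1*114 + 37
114 = 3*37 + 3
37 = 12*3 + 1
3 = 3*1 + 0
Since gcd(6012, 19435) = 1, back-substitute to write 1 as a combination:
1 = 37 − 12·3
1 = −12·114 + 37·37
1 = 37·151 − 49·114
1 = −49·416 + 135·151
1 = 135·1399 − 454·416
1 = −454·6012 + 1951·1399
1 = 1951·19435 − 6307·6012
Thus 6012·(-6307) ≡ 1 (mod 19435); reducing, -6307 mod 19435 = 13128.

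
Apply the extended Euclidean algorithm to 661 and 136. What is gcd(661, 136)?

1

Repeated division:
661 = 4*136 + 117
136 = 1*117 + 19
117 = 6*19 + 3
19 = 6*3 + 1
3 = 3*1 + 0
gcd(661, 136) = 1.
Express as a combination:
1 = 19 − 6·3
1 = −6·117 + 37·19
1 = 37·136 − 43·117
1 = −43·661 + 209·136
So 1 = (-43)·661 + (209)·136.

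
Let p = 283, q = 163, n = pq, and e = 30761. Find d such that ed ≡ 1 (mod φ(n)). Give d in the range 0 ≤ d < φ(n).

40841

φ(n) = (p−1)(q−1) = 282·162 = 45684.
Need d with 30761·d ≡ 1 (mod 45684). Apply the extended Euclidean algorithm:
45684 = 1*30761 + 14923
30761 = 2*14923 + 915
14923 = 16*915 + 283
915 = 3*283 + 66
283 = 4*66 + 19
66 = 3*19 + 9
19 = 2*9 + 1
9 = 9*1 + 0
Back-substitute:
1 = 19 − 2·9
1 = −2·66 + 7·19
1 = 7·283 − 30·66
1 = −30·915 + 97·283
1 = 97·14923 − 1582·915
1 = −1582·30761 + 3261·14923
1 = 3261·45684 − 4843·30761
So 30761·(-4843) ≡ 1 (mod 45684), hence d ≡ -4843 ≡ 40841 (mod 45684).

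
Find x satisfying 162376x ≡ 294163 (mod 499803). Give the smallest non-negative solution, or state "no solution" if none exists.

293227

First find gcd(162376, 499803):
499803 = 3*162376 + 12675
162376 = 12*12675 + 10276
12675 = 1*10276 + 2399
10276 = 4*2399 + 680
2399 = 3*680 + 359
680 = 1*359 + 321
359 = 1*321 + 38
321 = 8*38 + 17
38 = 2*17 + 4
17 = 4*4 + 1
4 = 4*1 + 0
gcd = 1, so a unique solution mod 499803 exists.
Back-substitute for the Bézout coefficients:
1 = 17 − 4·4
1 = −4·38 + 9·17
1 = 9·321 − 76·38
1 = −76·359 + 85·321
1 = 85·680 − 161·359
1 = −161·2399 + 568·680
1 = 568·10276 − 2433·2399
1 = −2433·12675 + 3001·10276
1 = 3001·162376 − 38445·12675
1 = −38445·499803 + 118336·162376
So 162376·(118336) ≡ 1 (mod 499803), giving 162376⁻¹ ≡ 118336.
x ≡ 162376⁻¹·294163 ≡ 118336·294163 ≡ 293227 (mod 499803).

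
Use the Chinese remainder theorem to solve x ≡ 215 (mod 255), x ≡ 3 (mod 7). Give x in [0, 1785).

1235

Write x = 215 + 255·k. Then 255·k ≡ 3 − 215 ≡ 5 (mod 7).
Need 255⁻¹ mod 7. Extended Euclid on (7, 3):
7 = 2×3 + 1
3 = 3×1 + 0
Back-substitute:
1 = 7 − 2·3
255⁻¹ ≡ 5 (mod 7), so k ≡ 5·5 ≡ 4 (mod 7).
x = 215 + 255·4 = 1235.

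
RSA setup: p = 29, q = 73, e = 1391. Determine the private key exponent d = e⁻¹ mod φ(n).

φ(n) = (p−1)(q−1) = 28·72 = 2016.
Need d with 1391·d ≡ 1 (mod 2016). Apply the extended Euclidean algorithm:
2016 = 1*1391 + 625
1391 = 2*625 + 141
625 = 4*141 + 61
141 = 2*61 + 19
61 = 3*19 + 4
19 = 4*4 + 3
4 = 1*3 + 1
3 = 3*1 + 0
Back-substitute:
1 = 4 − 3
1 = −19 + 5·4
1 = 5·61 − 16·19
1 = −16·141 + 37·61
1 = 37·625 − 164·141
1 = −164·1391 + 365·625
1 = 365·2016 − 529·1391
So 1391·(-529) ≡ 1 (mod 2016), hence d ≡ -529 ≡ 1487 (mod 2016).

1487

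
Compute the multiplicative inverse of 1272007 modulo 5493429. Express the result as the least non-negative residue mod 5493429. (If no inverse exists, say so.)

2507797

Run Euclid on (5493429, 1272007):
5493429 = 4·1272007 + 405401
1272007 = 3·405401 + 55804
405401 = 7·55804 + 14773
55804 = 3·14773 + 11485
14773 = 1·11485 + 3288
11485 = 3·3288 + 1621
3288 = 2·1621 + 46
1621 = 35·46 + 11
46 = 4·11 + 2
11 = 5·2 + 1
2 = 2·1 + 0
gcd = 1, so the inverse exists. Back-substitute:
1 = 11 − 5·2
1 = −5·46 + 21·11
1 = 21·1621 − 740·46
1 = −740·3288 + 1501·1621
1 = 1501·11485 − 5243·3288
1 = −5243·14773 + 6744·11485
1 = 6744·55804 − 25475·14773
1 = −25475·405401 + 185069·55804
1 = 185069·1272007 − 580682·405401
1 = −580682·5493429 + 2507797·1272007
So 1272007·2507797 ≡ 1 (mod 5493429).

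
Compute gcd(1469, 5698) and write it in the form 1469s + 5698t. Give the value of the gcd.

1

Euclidean algorithm:
5698 = 3·1469 + 1291
1469 = 1·1291 + 178
1291 = 7·178 + 45
178 = 3·45 + 43
45 = 1·43 + 2
43 = 21·2 + 1
2 = 2·1 + 0
gcd(1469, 5698) = 1.
Working backward:
1 = 43 − 21·2
1 = −21·45 + 22·43
1 = 22·178 − 87·45
1 = −87·1291 + 631·178
1 = 631·1469 − 718·1291
1 = −718·5698 + 2785·1469
So 1 = (-718)·5698 + (2785)·1469.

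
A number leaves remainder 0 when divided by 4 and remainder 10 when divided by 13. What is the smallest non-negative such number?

36

Write x = 0 + 4·k. Then 4·k ≡ 10 − 0 ≡ 10 (mod 13).
Need 4⁻¹ mod 13. Extended Euclid on (13, 4):
13 = 3*4 + 1
4 = 4*1 + 0
Back-substitute:
1 = 13 − 3·4
4⁻¹ ≡ 10 (mod 13), so k ≡ 10·10 ≡ 9 (mod 13).
x = 0 + 4·9 = 36.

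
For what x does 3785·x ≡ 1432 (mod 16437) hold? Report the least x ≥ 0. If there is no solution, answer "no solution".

First find gcd(3785, 16437):
16437 = 4×3785 + 1297
3785 = 2×1297 + 1191
1297 = 1×1191 + 106
1191 = 11×106 + 25
106 = 4×25 + 6
25 = 4×6 + 1
6 = 6×1 + 0
gcd = 1, so a unique solution mod 16437 exists.
Back-substitute for the Bézout coefficients:
1 = 25 − 4·6
1 = −4·106 + 17·25
1 = 17·1191 − 191·106
1 = −191·1297 + 208·1191
1 = 208·3785 − 607·1297
1 = −607·16437 + 2636·3785
So 3785·(2636) ≡ 1 (mod 16437), giving 3785⁻¹ ≡ 2636.
x ≡ 3785⁻¹·1432 ≡ 2636·1432 ≡ 10679 (mod 16437).

10679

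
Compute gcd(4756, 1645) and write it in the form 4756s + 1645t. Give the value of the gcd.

1

Apply Euclid's algorithm to 4756 and 1645:
4756 = 2*1645 + 1466
1645 = 1*1466 + 179
1466 = 8*179 + 34
179 = 5*34 + 9
34 = 3*9 + 7
9 = 1*7 + 2
7 = 3*2 + 1
2 = 2*1 + 0
gcd(4756, 1645) = 1.
Express as a combination:
1 = 7 − 3·2
1 = −3·9 + 4·7
1 = 4·34 − 15·9
1 = −15·179 + 79·34
1 = 79·1466 − 647·179
1 = −647·1645 + 726·1466
1 = 726·4756 − 2099·1645
So 1 = (726)·4756 + (-2099)·1645.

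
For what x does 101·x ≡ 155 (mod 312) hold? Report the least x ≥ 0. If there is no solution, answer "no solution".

295

First find gcd(101, 312):
312 = 3×101 + 9
101 = 11×9 + 2
9 = 4×2 + 1
2 = 2×1 + 0
gcd = 1, so a unique solution mod 312 exists.
Back-substitute for the Bézout coefficients:
1 = 9 − 4·2
1 = −4·101 + 45·9
1 = 45·312 − 139·101
So 101·(-139) ≡ 1 (mod 312), giving 101⁻¹ ≡ 173.
x ≡ 101⁻¹·155 ≡ 173·155 ≡ 295 (mod 312).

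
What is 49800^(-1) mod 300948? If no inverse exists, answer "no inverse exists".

Euclidean algorithm on 300948, 49800:
300948 = 6*49800 + 2148
49800 = 23*2148 + 396
2148 = 5*396 + 168
396 = 2*168 + 60
168 = 2*60 + 48
60 = 1*48 + 12
48 = 4*12 + 0
The gcd is 12, not 1, hence no inverse exists.

no inverse exists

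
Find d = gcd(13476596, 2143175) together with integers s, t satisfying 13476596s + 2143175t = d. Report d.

1

Apply Euclid's algorithm to 13476596 and 2143175:
13476596 = 6*2143175 + 617546
2143175 = 3*617546 + 290537
617546 = 2*290537 + 36472
290537 = 7*36472 + 35233
36472 = 1*35233 + 1239
35233 = 28*1239 + 541
1239 = 2*541 + 157
541 = 3*157 + 70
157 = 2*70 + 17
70 = 4*17 + 2
17 = 8*2 + 1
2 = 2*1 + 0
gcd(13476596, 2143175) = 1.
Back-substituting:
1 = 17 − 8·2
1 = −8·70 + 33·17
1 = 33·157 − 74·70
1 = −74·541 + 255·157
1 = 255·1239 − 584·541
1 = −584·35233 + 16607·1239
1 = 16607·36472 − 17191·35233
1 = −17191·290537 + 136944·36472
1 = 136944·617546 − 291079·290537
1 = −291079·2143175 + 1010181·617546
1 = 1010181·13476596 − 6352165·2143175
So 1 = (1010181)·13476596 + (-6352165)·2143175.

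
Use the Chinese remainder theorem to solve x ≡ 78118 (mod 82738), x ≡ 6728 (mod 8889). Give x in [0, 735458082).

17535836

Write x = 78118 + 82738·k. Then 82738·k ≡ 6728 − 78118 ≡ 8611 (mod 8889).
Need 82738⁻¹ mod 8889. Extended Euclid on (8889, 2737):
8889 = 3×2737 + 678
2737 = 4×678 + 25
678 = 27×25 + 3
25 = 8×3 + 1
3 = 3×1 + 0
Back-substitute:
1 = 25 − 8·3
1 = −8·678 + 217·25
1 = 217·2737 − 876·678
1 = −876·8889 + 2845·2737
82738⁻¹ ≡ 2845 (mod 8889), so k ≡ 2845·8611 ≡ 211 (mod 8889).
x = 78118 + 82738·211 = 17535836.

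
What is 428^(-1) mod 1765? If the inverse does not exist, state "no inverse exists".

1332

Extended Euclidean algorithm:
1765 = 4×428 + 53
428 = 8×53 + 4
53 = 13×4 + 1
4 = 4×1 + 0
The gcd is 1. Working backward:
1 = 53 − 13·4
1 = −13·428 + 105·53
1 = 105·1765 − 433·428
So 428·(-433) ≡ 1 (mod 1765), and -433 ≡ 1332 (mod 1765).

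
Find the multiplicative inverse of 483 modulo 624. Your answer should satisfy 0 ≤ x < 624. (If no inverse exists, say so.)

no inverse exists

Compute gcd(483, 624):
624 = 1·483 + 141
483 = 3·141 + 60
141 = 2·60 + 21
60 = 2·21 + 18
21 = 1·18 + 3
18 = 6·3 + 0
Since gcd = 3 > 1, 483 is not a unit mod 624.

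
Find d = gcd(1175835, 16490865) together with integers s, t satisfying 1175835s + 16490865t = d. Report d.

15

Euclidean algorithm:
16490865 = 14·1175835 + 29175
1175835 = 40·29175 + 8835
29175 = 3·8835 + 2670
8835 = 3·2670 + 825
2670 = 3·825 + 195
825 = 4·195 + 45
195 = 4·45 + 15
45 = 3·15 + 0
gcd(1175835, 16490865) = 15.
Working backward:
15 = 195 − 4·45
15 = −4·825 + 17·195
15 = 17·2670 − 55·825
15 = −55·8835 + 182·2670
15 = 182·29175 − 601·8835
15 = −601·1175835 + 24222·29175
15 = 24222·16490865 − 339709·1175835
So 15 = (24222)·16490865 + (-339709)·1175835.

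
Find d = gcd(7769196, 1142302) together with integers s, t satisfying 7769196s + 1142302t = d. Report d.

2

Apply Euclid's algorithm to 7769196 and 1142302:
7769196 = 6×1142302 + 915384
1142302 = 1×915384 + 226918
915384 = 4×226918 + 7712
226918 = 29×7712 + 3270
7712 = 2×3270 + 1172
3270 = 2×1172 + 926
1172 = 1×926 + 246
926 = 3×246 + 188
246 = 1×188 + 58
188 = 3×58 + 14
58 = 4×14 + 2
14 = 7×2 + 0
gcd(7769196, 1142302) = 2.
Back-substituting:
2 = 58 − 4·14
2 = −4·188 + 13·58
2 = 13·246 − 17·188
2 = −17·926 + 64·246
2 = 64·1172 − 81·926
2 = −81·3270 + 226·1172
2 = 226·7712 − 533·3270
2 = −533·226918 + 15683·7712
2 = 15683·915384 − 63265·226918
2 = −63265·1142302 + 78948·915384
2 = 78948·7769196 − 536953·1142302
So 2 = (78948)·7769196 + (-536953)·1142302.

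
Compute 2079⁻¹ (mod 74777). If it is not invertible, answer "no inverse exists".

36831

Run Euclid on (74777, 2079):
74777 = 35·2079 + 2012
2079 = 1·2012 + 67
2012 = 30·67 + 2
67 = 33·2 + 1
2 = 2·1 + 0
Since gcd(2079, 74777) = 1, back-substitute to write 1 as a combination:
1 = 67 − 33·2
1 = −33·2012 + 991·67
1 = 991·2079 − 1024·2012
1 = −1024·74777 + 36831·2079
So 2079·36831 ≡ 1 (mod 74777).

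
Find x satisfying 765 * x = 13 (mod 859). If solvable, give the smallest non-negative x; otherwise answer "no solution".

First find gcd(765, 859):
859 = 1·765 + 94
765 = 8·94 + 13
94 = 7·13 + 3
13 = 4·3 + 1
3 = 3·1 + 0
gcd = 1, so a unique solution mod 859 exists.
Back-substitute for the Bézout coefficients:
1 = 13 − 4·3
1 = −4·94 + 29·13
1 = 29·765 − 236·94
1 = −236·859 + 265·765
So 765·(265) ≡ 1 (mod 859), giving 765⁻¹ ≡ 265.
x ≡ 765⁻¹·13 ≡ 265·13 ≡ 9 (mod 859).

9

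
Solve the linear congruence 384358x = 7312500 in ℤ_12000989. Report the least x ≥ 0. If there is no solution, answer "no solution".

First find gcd(384358, 12000989):
12000989 = 31·384358 + 85891
384358 = 4·85891 + 40794
85891 = 2·40794 + 4303
40794 = 9·4303 + 2067
4303 = 2·2067 + 169
2067 = 12·169 + 39
169 = 4·39 + 13
39 = 3·13 + 0
gcd = 13 and 13 | 7312500, so solutions exist. Divide through by 13: 29566x ≡ 562500 (mod 923153).
Now find 29566⁻¹ mod 923153:
923153 = 31*29566 + 6607
29566 = 4*6607 + 3138
6607 = 2*3138 + 331
3138 = 9*331 + 159
331 = 2*159 + 13
159 = 12*13 + 3
13 = 4*3 + 1
3 = 3*1 + 0
Back-substitute:
1 = 13 − 4·3
1 = −4·159 + 49·13
1 = 49·331 − 102·159
1 = −102·3138 + 967·331
1 = 967·6607 − 2036·3138
1 = −2036·29566 + 9111·6607
1 = 9111·923153 − 284477·29566
So 29566·(-284477) ≡ 1 (mod 923153), i.e. 29566⁻¹ ≡ 638676.
Then x ≡ 638676·562500 ≡ 105367 (mod 923153); the smallest non-negative solution is x = 105367.

105367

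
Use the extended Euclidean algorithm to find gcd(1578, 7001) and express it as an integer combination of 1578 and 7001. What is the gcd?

Euclidean algorithm:
7001 = 4*1578 + 689
1578 = 2*689 + 200
689 = 3*200 + 89
200 = 2*89 + 22
89 = 4*22 + 1
22 = 22*1 + 0
gcd(1578, 7001) = 1.
Back-substituting:
1 = 89 − 4·22
1 = −4·200 + 9·89
1 = 9·689 − 31·200
1 = −31·1578 + 71·689
1 = 71·7001 − 315·1578
So 1 = (71)·7001 + (-315)·1578.

1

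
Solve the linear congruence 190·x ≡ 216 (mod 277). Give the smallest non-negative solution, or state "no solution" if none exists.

179

First find gcd(190, 277):
277 = 1·190 + 87
190 = 2·87 + 16
87 = 5·16 + 7
16 = 2·7 + 2
7 = 3·2 + 1
2 = 2·1 + 0
gcd = 1, so a unique solution mod 277 exists.
Back-substitute for the Bézout coefficients:
1 = 7 − 3·2
1 = −3·16 + 7·7
1 = 7·87 − 38·16
1 = −38·190 + 83·87
1 = 83·277 − 121·190
So 190·(-121) ≡ 1 (mod 277), giving 190⁻¹ ≡ 156.
x ≡ 190⁻¹·216 ≡ 156·216 ≡ 179 (mod 277).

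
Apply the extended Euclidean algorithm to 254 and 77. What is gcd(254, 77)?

1

Euclidean algorithm:
254 = 3*77 + 23
77 = 3*23 + 8
23 = 2*8 + 7
8 = 1*7 + 1
7 = 7*1 + 0
gcd(254, 77) = 1.
Express as a combination:
1 = 8 − 7
1 = −23 + 3·8
1 = 3·77 − 10·23
1 = −10·254 + 33·77
So 1 = (-10)·254 + (33)·77.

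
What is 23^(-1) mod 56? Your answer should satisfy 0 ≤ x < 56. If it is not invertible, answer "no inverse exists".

39

Run Euclid on (56, 23):
56 = 2*23 + 10
23 = 2*10 + 3
10 = 3*3 + 1
3 = 3*1 + 0
gcd = 1, so the inverse exists. Back-substitute:
1 = 10 − 3·3
1 = −3·23 + 7·10
1 = 7·56 − 17·23
Hence 23⁻¹ ≡ -17 ≡ 39 (mod 56).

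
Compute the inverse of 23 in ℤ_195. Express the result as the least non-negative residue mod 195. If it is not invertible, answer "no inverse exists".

17

Extended Euclidean algorithm:
195 = 8*23 + 11
23 = 2*11 + 1
11 = 11*1 + 0
gcd = 1, so the inverse exists. Back-substitute:
1 = 23 − 2·11
1 = −2·195 + 17·23
So 23·17 ≡ 1 (mod 195).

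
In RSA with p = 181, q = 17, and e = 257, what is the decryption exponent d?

1793

φ(n) = (p−1)(q−1) = 180·16 = 2880.
Need d with 257·d ≡ 1 (mod 2880). Apply the extended Euclidean algorithm:
2880 = 11*257 + 53
257 = 4*53 + 45
53 = 1*45 + 8
45 = 5*8 + 5
8 = 1*5 + 3
5 = 1*3 + 2
3 = 1*2 + 1
2 = 2*1 + 0
Back-substitute:
1 = 3 − 2
1 = −5 + 2·3
1 = 2·8 − 3·5
1 = −3·45 + 17·8
1 = 17·53 − 20·45
1 = −20·257 + 97·53
1 = 97·2880 − 1087·257
So 257·(-1087) ≡ 1 (mod 2880), hence d ≡ -1087 ≡ 1793 (mod 2880).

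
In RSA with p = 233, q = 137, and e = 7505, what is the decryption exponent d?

φ(n) = (p−1)(q−1) = 232·136 = 31552.
Need d with 7505·d ≡ 1 (mod 31552). Apply the extended Euclidean algorithm:
31552 = 4·7505 + 1532
7505 = 4·1532 + 1377
1532 = 1·1377 + 155
1377 = 8·155 + 137
155 = 1·137 + 18
137 = 7·18 + 11
18 = 1·11 + 7
11 = 1·7 + 4
7 = 1·4 + 3
4 = 1·3 + 1
3 = 3·1 + 0
Back-substitute:
1 = 4 − 3
1 = −7 + 2·4
1 = 2·11 − 3·7
1 = −3·18 + 5·11
1 = 5·137 − 38·18
1 = −38·155 + 43·137
1 = 43·1377 − 382·155
1 = −382·1532 + 425·1377
1 = 425·7505 − 2082·1532
1 = −2082·31552 + 8753·7505
So 7505·8753 ≡ 1 (mod 31552), hence d = 8753.

8753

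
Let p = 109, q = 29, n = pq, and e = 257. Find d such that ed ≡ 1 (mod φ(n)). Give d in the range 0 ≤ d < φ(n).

353

φ(n) = (p−1)(q−1) = 108·28 = 3024.
Need d with 257·d ≡ 1 (mod 3024). Apply the extended Euclidean algorithm:
3024 = 11·257 + 197
257 = 1·197 + 60
197 = 3·60 + 17
60 = 3·17 + 9
17 = 1·9 + 8
9 = 1·8 + 1
8 = 8·1 + 0
Back-substitute:
1 = 9 − 8
1 = −17 + 2·9
1 = 2·60 − 7·17
1 = −7·197 + 23·60
1 = 23·257 − 30·197
1 = −30·3024 + 353·257
So 257·353 ≡ 1 (mod 3024), hence d = 353.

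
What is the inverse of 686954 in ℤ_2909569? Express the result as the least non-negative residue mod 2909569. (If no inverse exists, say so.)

gcd(2909569, 686954) by repeated division:
2909569 = 4×686954 + 161753
686954 = 4×161753 + 39942
161753 = 4×39942 + 1985
39942 = 20×1985 + 242
1985 = 8×242 + 49
242 = 4×49 + 46
49 = 1×46 + 3
46 = 15×3 + 1
3 = 3×1 + 0
Since gcd(686954, 2909569) = 1, back-substitute to write 1 as a combination:
1 = 46 − 15·3
1 = −15·49 + 16·46
1 = 16·242 − 79·49
1 = −79·1985 + 648·242
1 = 648·39942 − 13039·1985
1 = −13039·161753 + 52804·39942
1 = 52804·686954 − 224255·161753
1 = −224255·2909569 + 949824·686954
So 686954·949824 ≡ 1 (mod 2909569).

949824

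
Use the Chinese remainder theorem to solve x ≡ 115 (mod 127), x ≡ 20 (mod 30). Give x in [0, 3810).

Write x = 115 + 127·k. Then 127·k ≡ 20 − 115 ≡ 25 (mod 30).
Need 127⁻¹ mod 30. Extended Euclid on (30, 7):
30 = 4*7 + 2
7 = 3*2 + 1
2 = 2*1 + 0
Back-substitute:
1 = 7 − 3·2
1 = −3·30 + 13·7
127⁻¹ ≡ 13 (mod 30), so k ≡ 13·25 ≡ 25 (mod 30).
x = 115 + 127·25 = 3290.

3290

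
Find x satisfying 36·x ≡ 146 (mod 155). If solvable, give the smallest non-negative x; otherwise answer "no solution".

First find gcd(36, 155):
155 = 4·36 + 11
36 = 3·11 + 3
11 = 3·3 + 2
3 = 1·2 + 1
2 = 2·1 + 0
gcd = 1, so a unique solution mod 155 exists.
Back-substitute for the Bézout coefficients:
1 = 3 − 2
1 = −11 + 4·3
1 = 4·36 − 13·11
1 = −13·155 + 56·36
So 36·(56) ≡ 1 (mod 155), giving 36⁻¹ ≡ 56.
x ≡ 36⁻¹·146 ≡ 56·146 ≡ 116 (mod 155).

116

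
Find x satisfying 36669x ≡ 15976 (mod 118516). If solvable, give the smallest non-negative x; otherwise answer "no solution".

First find gcd(36669, 118516):
118516 = 3×36669 + 8509
36669 = 4×8509 + 2633
8509 = 3×2633 + 610
2633 = 4×610 + 193
610 = 3×193 + 31
193 = 6×31 + 7
31 = 4×7 + 3
7 = 2×3 + 1
3 = 3×1 + 0
gcd = 1, so a unique solution mod 118516 exists.
Back-substitute for the Bézout coefficients:
1 = 7 − 2·3
1 = −2·31 + 9·7
1 = 9·193 − 56·31
1 = −56·610 + 177·193
1 = 177·2633 − 764·610
1 = −764·8509 + 2469·2633
1 = 2469·36669 − 10640·8509
1 = −10640·118516 + 34389·36669
So 36669·(34389) ≡ 1 (mod 118516), giving 36669⁻¹ ≡ 34389.
x ≡ 36669⁻¹·15976 ≡ 34389·15976 ≡ 77004 (mod 118516).

77004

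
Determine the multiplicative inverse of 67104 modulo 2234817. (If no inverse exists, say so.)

Compute gcd(67104, 2234817):
2234817 = 33·67104 + 20385
67104 = 3·20385 + 5949
20385 = 3·5949 + 2538
5949 = 2·2538 + 873
2538 = 2·873 + 792
873 = 1·792 + 81
792 = 9·81 + 63
81 = 1·63 + 18
63 = 3·18 + 9
18 = 2·9 + 0
The gcd is 9, not 1, hence no inverse exists.

no inverse exists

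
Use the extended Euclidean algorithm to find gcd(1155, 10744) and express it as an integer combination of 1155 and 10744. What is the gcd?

1

Repeated division:
10744 = 9·1155 + 349
1155 = 3·349 + 108
349 = 3·108 + 25
108 = 4·25 + 8
25 = 3·8 + 1
8 = 8·1 + 0
gcd(1155, 10744) = 1.
Working backward:
1 = 25 − 3·8
1 = −3·108 + 13·25
1 = 13·349 − 42·108
1 = −42·1155 + 139·349
1 = 139·10744 − 1293·1155
So 1 = (139)·10744 + (-1293)·1155.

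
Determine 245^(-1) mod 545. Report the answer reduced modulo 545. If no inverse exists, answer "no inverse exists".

Compute gcd(245, 545):
545 = 2×245 + 55
245 = 4×55 + 25
55 = 2×25 + 5
25 = 5×5 + 0
gcd(245, 545) = 5 ≠ 1, so 245 has no multiplicative inverse modulo 545.

no inverse exists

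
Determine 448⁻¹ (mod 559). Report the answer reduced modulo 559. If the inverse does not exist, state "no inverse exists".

Run Euclid on (559, 448):
559 = 1×448 + 111
448 = 4×111 + 4
111 = 27×4 + 3
4 = 1×3 + 1
3 = 3×1 + 0
gcd = 1, so the inverse exists. Back-substitute:
1 = 4 − 3
1 = −111 + 28·4
1 = 28·448 − 113·111
1 = −113·559 + 141·448
So 448·141 ≡ 1 (mod 559).

141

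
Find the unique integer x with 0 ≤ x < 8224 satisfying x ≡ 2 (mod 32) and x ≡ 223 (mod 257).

994

Write x = 2 + 32·k. Then 32·k ≡ 223 − 2 ≡ 221 (mod 257).
Need 32⁻¹ mod 257. Extended Euclid on (257, 32):
257 = 8×32 + 1
32 = 32×1 + 0
Back-substitute:
1 = 257 − 8·32
32⁻¹ ≡ 249 (mod 257), so k ≡ 249·221 ≡ 31 (mod 257).
x = 2 + 32·31 = 994.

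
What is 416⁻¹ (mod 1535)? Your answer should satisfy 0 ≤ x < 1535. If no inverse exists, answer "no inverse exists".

Extended Euclidean algorithm:
1535 = 3×416 + 287
416 = 1×287 + 129
287 = 2×129 + 29
129 = 4×29 + 13
29 = 2×13 + 3
13 = 4×3 + 1
3 = 3×1 + 0
gcd = 1, so the inverse exists. Back-substitute:
1 = 13 − 4·3
1 = −4·29 + 9·13
1 = 9·129 − 40·29
1 = −40·287 + 89·129
1 = 89·416 − 129·287
1 = −129·1535 + 476·416
So 416·476 ≡ 1 (mod 1535).

476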